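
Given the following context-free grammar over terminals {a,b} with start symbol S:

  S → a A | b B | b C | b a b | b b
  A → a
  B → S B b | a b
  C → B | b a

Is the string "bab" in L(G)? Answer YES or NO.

CNF form of G:
  S -> T0 B | T0 C | T0 T0 | T0 X4 | T1 A
  A -> a
  B -> S X2 | T1 T0
  C -> S X3 | T0 T1 | T1 T0
  T0 -> b
  T1 -> a
  X2 -> B T0
  X3 -> B T0
  X4 -> T1 T0

CYK fill:
  [0..0]={T0}  "b"  orig:{}
  [1..1]={A,T1}  "a"  orig:{A}
  [2..2]={T0}  "b"  orig:{}
  [0..1]={C}  "ba"
  [1..2]={B,C,X4}  "ab"  orig:{B,C}
  [0..2]={S}  "bab"

S ∈ T[0,2] ⇒ YES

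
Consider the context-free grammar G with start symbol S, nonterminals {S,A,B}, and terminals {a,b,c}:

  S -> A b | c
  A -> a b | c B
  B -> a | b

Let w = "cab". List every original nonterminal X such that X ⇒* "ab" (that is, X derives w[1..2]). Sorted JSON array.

Convert to CNF:
  S -> A T1 | c
  A -> T0 T1 | T2 B
  B -> a | b
  T0 -> a
  T1 -> b
  T2 -> c

CYK fill — only the sub-triangle for w[1..2]:
  [1..1]={B,T0}  "a"  orig:{B}
  [2..2]={B,T1}  "b"  orig:{B}
  [1..2]={A}  "ab"

Original NTs in T[1,2] deriving "ab": ["A"]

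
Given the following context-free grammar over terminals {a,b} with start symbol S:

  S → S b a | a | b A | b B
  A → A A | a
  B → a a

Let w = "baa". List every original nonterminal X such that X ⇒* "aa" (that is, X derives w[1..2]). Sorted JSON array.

CNF form of G:
  S -> S X2 | T1 A | T1 B | a
  A -> A A | a
  B -> T0 T0
  T0 -> a
  T1 -> b
  X2 -> T1 T0

CYK fill, restricted to cells inside w[1..2]:
  T[1,1] 'a' = {A,S,T0}  orig:{A,S}
  T[2,2] 'a' = {A,S,T0}  orig:{A,S}
  T[1,2] 'aa' = {A,B}

Original NTs in T[1,2] deriving "aa": ["A", "B"]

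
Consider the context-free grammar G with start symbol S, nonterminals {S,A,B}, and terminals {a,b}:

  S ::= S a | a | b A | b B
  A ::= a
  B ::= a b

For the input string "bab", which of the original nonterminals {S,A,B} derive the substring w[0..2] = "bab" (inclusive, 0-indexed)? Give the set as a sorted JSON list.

Convert to CNF:
  S -> S T0 | T1 A | T1 B | a
  A -> a
  B -> T0 T1
  T0 -> a
  T1 -> b

CYK table (by increasing span) — only the sub-triangle for w[0..2]:
  T[0,0] 'b' = {T1}  orig:{}
  T[1,1] 'a' = {A,S,T0}  orig:{A,S}
  T[2,2] 'b' = {T1}  orig:{}
  T[0,1] 'ba' = {S}
  T[1,2] 'ab' = {B}
  T[0,2] 'bab' = {S}

Original NTs in T[0,2] deriving "bab": ["S"]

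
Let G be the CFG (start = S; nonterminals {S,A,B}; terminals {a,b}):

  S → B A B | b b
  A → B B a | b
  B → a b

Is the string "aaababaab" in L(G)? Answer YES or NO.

Convert to CNF:
  S -> B X3 | T1 T1
  A -> B X2 | b
  B -> T0 T1
  T0 -> a
  T1 -> b
  X2 -> B T0
  X3 -> A B

CYK fill:
  T[0,0] 'a' = {T0}  orig:{}
  T[1,1] 'a' = {T0}  orig:{}
  T[2,2] 'a' = {T0}  orig:{}
  T[3,3] 'b' = {A,T1}  orig:{A}
  T[4,4] 'a' = {T0}  orig:{}
  T[5,5] 'b' = {A,T1}  orig:{A}
  T[6,6] 'a' = {T0}  orig:{}
  T[7,7] 'a' = {T0}  orig:{}
  T[8,8] 'b' = {A,T1}  orig:{A}
  T[0,1] 'aa' = ∅
  T[1,2] 'aa' = ∅
  T[2,3] 'ab' = {B}
  T[3,4] 'ba' = ∅
  T[4,5] 'ab' = {B}
  T[5,6] 'ba' = ∅
  T[6,7] 'aa' = ∅
  T[7,8] 'ab' = {B}
  T[0,2] 'aaa' = ∅
  T[1,3] 'aab' = ∅
  T[2,4] 'aba' = {X2}  orig:{}
  T[3,5] 'bab' = {X3}  orig:{}
  T[4,6] 'aba' = {X2}  orig:{}
  T[5,7] 'baa' = ∅
  T[6,8] 'aab' = ∅
  T[0,3] 'aaab' = ∅
  T[1,4] 'aaba' = ∅
  T[2,5] 'abab' = ∅
  T[3,6] 'baba' = ∅
  T[4,7] 'abaa' = ∅
  T[5,8] 'baab' = ∅
  T[0,4] 'aaaba' = ∅
  T[1,5] 'aabab' = ∅
  T[2,6] 'ababa' = {A}
  T[3,7] 'babaa' = ∅
  T[4,8] 'abaab' = ∅
  T[0,5] 'aaabab' = ∅
  T[1,6] 'aababa' = ∅
  T[2,7] 'ababaa' = ∅
  T[3,8] 'babaab' = ∅
  T[0,6] 'aaababa' = ∅
  T[1,7] 'aababaa' = ∅
  T[2,8] 'ababaab' = {X3}  orig:{}
  T[0,7] 'aaababaa' = ∅
  T[1,8] 'aababaab' = ∅
  T[0,8] 'aaababaab' = ∅

S ∉ T[0,8] ⇒ NO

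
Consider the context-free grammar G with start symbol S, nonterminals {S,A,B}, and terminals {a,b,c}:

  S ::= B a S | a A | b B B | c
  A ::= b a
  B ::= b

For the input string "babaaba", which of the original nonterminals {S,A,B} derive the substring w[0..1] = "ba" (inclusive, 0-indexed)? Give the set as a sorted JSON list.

Convert to CNF:
  S -> B X2 | T0 X3 | T1 A | c
  A -> T0 T1
  B -> b
  T0 -> b
  T1 -> a
  X2 -> T1 S
  X3 -> B B

Fill CYK table bottom-up — only the sub-triangle for w[0..1]:
  [0..0]={B,T0}  "b"  orig:{B}
  [1..1]={T1}  "a"  orig:{}
  [0..1]={A}  "ba"

Original NTs in T[0,1] deriving "ba": ["A"]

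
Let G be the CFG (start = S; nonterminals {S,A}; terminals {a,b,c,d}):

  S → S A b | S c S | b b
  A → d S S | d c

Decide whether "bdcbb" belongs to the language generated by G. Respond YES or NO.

CNF form of G:
  S -> S X4 | S X5 | T2 T2
  A -> T0 T1 | T0 X3
  T0 -> d
  T1 -> c
  T2 -> b
  X3 -> S S
  X4 -> A T2
  X5 -> T1 S

Fill CYK table bottom-up:
  cell(0,0) b: {T2}  orig:{}
  cell(1,1) d: {T0}  orig:{}
  cell(2,2) c: {T1}  orig:{}
  cell(3,3) b: {T2}  orig:{}
  cell(4,4) b: {T2}  orig:{}
  cell(0,1) bd: ∅
  cell(1,2) dc: {A}
  cell(2,3) cb: ∅
  cell(3,4) bb: {S}
  cell(0,2) bdc: ∅
  cell(1,3) dcb: {X4}  orig:{}
  cell(2,4) cbb: {X5}  orig:{}
  cell(0,3) bdcb: ∅
  cell(1,4) dcbb: ∅
  cell(0,4) bdcbb: ∅

S ∉ T[0,4] ⇒ NO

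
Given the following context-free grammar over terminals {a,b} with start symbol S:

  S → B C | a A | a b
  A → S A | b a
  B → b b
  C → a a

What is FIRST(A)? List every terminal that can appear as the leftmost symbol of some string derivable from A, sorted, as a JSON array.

FIRST sets, iterate to fixpoint:
[1]
  A via A→b a: +{b}
  B via B→b b: +{b}
  C via C→a a: +{a}
  S via S→B C: +{b}
  S via S→a A: +{a}
  FIRST(S)={a,b}  FIRST(A)={b}  FIRST(B)={b}  FIRST(C)={a}
[2]
  A via A→S A: +{a}
  FIRST(S)={a,b}  FIRST(A)={a,b}  FIRST(B)={b}  FIRST(C)={a}
[3] (stable)
  FIRST(S)={a,b}  FIRST(A)={a,b}  FIRST(B)={b}  FIRST(C)={a}

FIRST(A) = ["a", "b"]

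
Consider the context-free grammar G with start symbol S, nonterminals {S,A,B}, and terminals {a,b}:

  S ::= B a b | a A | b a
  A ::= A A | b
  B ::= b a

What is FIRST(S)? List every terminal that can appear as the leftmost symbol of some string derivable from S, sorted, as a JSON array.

FIRST sets, iterate to fixpoint:
[1]
  A via A→b: +{b}
  B via B→b a: +{b}
  S via S→B a b: +{b}
  S via S→a A: +{a}
  FIRST[S]={a,b}  FIRST[A]={b}  FIRST[B]={b}
[2] (no change)
  FIRST[S]={a,b}  FIRST[A]={b}  FIRST[B]={b}

FIRST(S) = ["a", "b"]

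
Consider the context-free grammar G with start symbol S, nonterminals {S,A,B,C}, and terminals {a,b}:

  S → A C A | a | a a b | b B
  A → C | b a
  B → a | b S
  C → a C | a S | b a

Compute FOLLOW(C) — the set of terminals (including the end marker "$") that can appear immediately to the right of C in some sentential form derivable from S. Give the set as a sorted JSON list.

Compute FIRST by fixpoint:
iter 1:
  A via A→b a: +{b}
  B via B→a: +{a}
  B via B→b S: +{b}
  C via C→a C: +{a}
  C via C→b a: +{b}
  S via S→A C A: +{b}
  S via S→a: +{a}
  FIRST(S)={a,b}  FIRST(A)={b}  FIRST(B)={a,b}  FIRST(C)={a,b}
iter 2:
  A via A→C: +{a}
  FIRST(S)={a,b}  FIRST(A)={a,b}  FIRST(B)={a,b}  FIRST(C)={a,b}
iter 3: — fixpoint
  FIRST(S)={a,b}  FIRST(A)={a,b}  FIRST(B)={a,b}  FIRST(C)={a,b}

FOLLOW iteration:
seed FOLLOW(S) with $
iter 1:
  S→A C A: FOLLOW(A) ⊇ FIRST(C) = {a,b}; new: +{a,b}
  S→A C A: FOLLOW(C) ⊇ FIRST(A) = {a,b}; new: +{a,b}
  S→A C A: FOLLOW(A) ⊇ FOLLOW(S) ⊇ {$}; new: +{$}
  S→b B: FOLLOW(B) ⊇ FOLLOW(S) ⊇ {$}; new: +{$}
  FOLLOW[S]={$}  FOLLOW[A]={$,a,b}  FOLLOW[B]={$}  FOLLOW[C]={a,b}
iter 2:
  A→C: FOLLOW(C) ⊇ FOLLOW(A) ⊇ {$,a,b}; new: +{$}
  C→a S: FOLLOW(S) ⊇ FOLLOW(C) ⊇ {$,a,b}; new: +{a,b}
  S→b B: FOLLOW(B) ⊇ FOLLOW(S) ⊇ {$,a,b}; new: +{a,b}
  FOLLOW[S]={$,a,b}  FOLLOW[A]={$,a,b}  FOLLOW[B]={$,a,b}  FOLLOW[C]={$,a,b}
iter 3: — fixpoint
  FOLLOW[S]={$,a,b}  FOLLOW[A]={$,a,b}  FOLLOW[B]={$,a,b}  FOLLOW[C]={$,a,b}

FOLLOW(C) = ["$", "a", "b"]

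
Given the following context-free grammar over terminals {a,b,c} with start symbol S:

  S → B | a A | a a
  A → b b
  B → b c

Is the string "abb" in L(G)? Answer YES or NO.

CNF form of G:
  S -> T0 T1 | T2 A | T2 T2
  A -> T0 T0
  B -> T0 T1
  T0 -> b
  T1 -> c
  T2 -> a

Fill CYK table bottom-up:
  [0..0]={T2}  "a"  orig:{}
  [1..1]={T0}  "b"  orig:{}
  [2..2]={T0}  "b"  orig:{}
  [0..1]=∅  "ab"
  [1..2]={A}  "bb"
  [0..2]={S}  "abb"

S ∈ T[0,2] ⇒ YES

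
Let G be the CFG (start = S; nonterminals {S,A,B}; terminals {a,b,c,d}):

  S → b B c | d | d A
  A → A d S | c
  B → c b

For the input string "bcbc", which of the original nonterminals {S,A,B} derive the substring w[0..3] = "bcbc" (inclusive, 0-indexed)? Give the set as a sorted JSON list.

Convert to CNF:
  S -> T0 A | T2 X4 | d
  A -> A X3 | c
  B -> T1 T2
  T0 -> d
  T1 -> c
  T2 -> b
  X3 -> T0 S
  X4 -> B T1

CYK fill — only the sub-triangle for w[0..3]:
  [0..0]={T2}  "b"  orig:{}
  [1..1]={A,T1}  "c"  orig:{A}
  [2..2]={T2}  "b"  orig:{}
  [3..3]={A,T1}  "c"  orig:{A}
  [0..1]=∅  "bc"
  [1..2]={B}  "cb"
  [2..3]=∅  "bc"
  [0..2]=∅  "bcb"
  [1..3]={X4}  "cbc"  orig:{}
  [0..3]={S}  "bcbc"

Original NTs in T[0,3] deriving "bcbc": ["S"]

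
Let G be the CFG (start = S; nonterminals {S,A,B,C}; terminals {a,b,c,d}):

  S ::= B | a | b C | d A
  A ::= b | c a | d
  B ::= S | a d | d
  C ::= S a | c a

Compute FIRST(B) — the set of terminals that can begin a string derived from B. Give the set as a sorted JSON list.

Compute FIRST by fixpoint:
[1]
  A via A→b: +{b}
  A via A→c a: +{c}
  A via A→d: +{d}
  B via B→a d: +{a}
  B via B→d: +{d}
  C via C→c a: +{c}
  S via S→B: +{a,d}
  S via S→b C: +{b}
  S: {a,b,d}  A: {b,c,d}  B: {a,d}  C: {c}
[2]
  B via B→S: +{b}
  C via C→S a: +{a,b,d}
  S: {a,b,d}  A: {b,c,d}  B: {a,b,d}  C: {a,b,c,d}
[3] — fixpoint
  S: {a,b,d}  A: {b,c,d}  B: {a,b,d}  C: {a,b,c,d}

FIRST(B) = ["a", "b", "d"]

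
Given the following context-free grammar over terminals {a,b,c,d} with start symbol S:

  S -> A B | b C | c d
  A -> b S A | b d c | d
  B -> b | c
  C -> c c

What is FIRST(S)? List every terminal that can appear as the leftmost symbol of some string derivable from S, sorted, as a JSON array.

Compute FIRST by fixpoint:
round 1:
  A via A→b S A: +{b}
  A via A→d: +{d}
  B via B→b: +{b}
  B via B→c: +{c}
  C via C→c c: +{c}
  S via S→A B: +{b,d}
  S via S→c d: +{c}
  FIRST[S]={b,c,d}  FIRST[A]={b,d}  FIRST[B]={b,c}  FIRST[C]={c}
round 2: (stable)
  FIRST[S]={b,c,d}  FIRST[A]={b,d}  FIRST[B]={b,c}  FIRST[C]={c}

FIRST(S) = ["b", "c", "d"]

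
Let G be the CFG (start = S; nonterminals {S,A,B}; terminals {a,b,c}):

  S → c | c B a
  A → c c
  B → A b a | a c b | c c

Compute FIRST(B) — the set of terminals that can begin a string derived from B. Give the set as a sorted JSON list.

FIRST iteration:
round 1:
  A via A→c c: +{c}
  B via B→A b a: +{c}
  B via B→a c b: +{a}
  S via S→c: +{c}
  FIRST[S]={c}  FIRST[A]={c}  FIRST[B]={a,c}
round 2: done
  FIRST[S]={c}  FIRST[A]={c}  FIRST[B]={a,c}

FIRST(B) = ["a", "c"]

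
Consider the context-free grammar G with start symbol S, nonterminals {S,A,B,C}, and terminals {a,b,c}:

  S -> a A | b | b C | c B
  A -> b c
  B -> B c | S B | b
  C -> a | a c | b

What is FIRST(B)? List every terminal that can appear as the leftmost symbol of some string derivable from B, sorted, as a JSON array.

FIRST iteration:
iter 1:
  A via A→b c: +{b}
  B via B→b: +{b}
  C via C→a: +{a}
  C via C→b: +{b}
  S via S→a A: +{a}
  S via S→b: +{b}
  S via S→c B: +{c}
  FIRST[S]={a,b,c}  FIRST[A]={b}  FIRST[B]={b}  FIRST[C]={a,b}
iter 2:
  B via B→S B: +{a,c}
  FIRST[S]={a,b,c}  FIRST[A]={b}  FIRST[B]={a,b,c}  FIRST[C]={a,b}
iter 3: — fixpoint
  FIRST[S]={a,b,c}  FIRST[A]={b}  FIRST[B]={a,b,c}  FIRST[C]={a,b}

FIRST(B) = ["a", "b", "c"]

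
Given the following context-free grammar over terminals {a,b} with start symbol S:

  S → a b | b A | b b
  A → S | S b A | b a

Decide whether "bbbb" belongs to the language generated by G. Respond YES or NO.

Convert to CNF:
  S -> T0 A | T0 T0 | T1 T0
  A -> S X2 | T0 A | T0 T0 | T0 T1 | T1 T0
  T0 -> b
  T1 -> a
  X2 -> T0 A

CYK table (by increasing span):
  cell(0,0) b: {T0}  orig:{}
  cell(1,1) b: {T0}  orig:{}
  cell(2,2) b: {T0}  orig:{}
  cell(3,3) b: {T0}  orig:{}
  cell(0,1) bb: {A,S}
  cell(1,2) bb: {A,S}
  cell(2,3) bb: {A,S}
  cell(0,2) bbb: {A,S,X2}  orig:{A,S}
  cell(1,3) bbb: {A,S,X2}  orig:{A,S}
  cell(0,3) bbbb: {A,S,X2}  orig:{A,S}

S ∈ T[0,3] ⇒ YES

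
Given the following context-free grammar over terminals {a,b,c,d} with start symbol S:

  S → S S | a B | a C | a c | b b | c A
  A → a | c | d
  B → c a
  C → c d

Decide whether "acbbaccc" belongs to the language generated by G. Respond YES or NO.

Convert to CNF:
  S -> S S | T0 A | T1 B | T1 C | T1 T0 | T3 T3
  A -> a | c | d
  B -> T0 T1
  C -> T0 T2
  T0 -> c
  T1 -> a
  T2 -> d
  T3 -> b

Fill CYK table bottom-up:
  T[0,0] 'a' = {A,T1}  orig:{A}
  T[1,1] 'c' = {A,T0}  orig:{A}
  T[2,2] 'b' = {T3}  orig:{}
  T[3,3] 'b' = {T3}  orig:{}
  T[4,4] 'a' = {A,T1}  orig:{A}
  T[5,5] 'c' = {A,T0}  orig:{A}
  T[6,6] 'c' = {A,T0}  orig:{A}
  T[7,7] 'c' = {A,T0}  orig:{A}
  T[0,1] 'ac' = {S}
  T[1,2] 'cb' = ∅
  T[2,3] 'bb' = {S}
  T[3,4] 'ba' = ∅
  T[4,5] 'ac' = {S}
  T[5,6] 'cc' = {S}
  T[6,7] 'cc' = {S}
  T[0,2] 'acb' = ∅
  T[1,3] 'cbb' = ∅
  T[2,4] 'bba' = ∅
  T[3,5] 'bac' = ∅
  T[4,6] 'acc' = ∅
  T[5,7] 'ccc' = ∅
  T[0,3] 'acbb' = {S}
  T[1,4] 'cbba' = ∅
  T[2,5] 'bbac' = {S}
  T[3,6] 'bacc' = ∅
  T[4,7] 'accc' = {S}
  T[0,4] 'acbba' = ∅
  T[1,5] 'cbbac' = ∅
  T[2,6] 'bbacc' = ∅
  T[3,7] 'baccc' = ∅
  T[0,5] 'acbbac' = {S}
  T[1,6] 'cbbacc' = ∅
  T[2,7] 'bbaccc' = {S}
  T[0,6] 'acbbacc' = ∅
  T[1,7] 'cbbaccc' = ∅
  T[0,7] 'acbbaccc' = {S}

S ∈ T[0,7] ⇒ YES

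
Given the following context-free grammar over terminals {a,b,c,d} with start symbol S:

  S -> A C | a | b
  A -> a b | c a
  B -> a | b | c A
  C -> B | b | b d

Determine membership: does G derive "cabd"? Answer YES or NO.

CNF form of G:
  S -> A C | a | b
  A -> T0 T1 | T2 T0
  B -> T2 A | a | b
  C -> T1 T3 | T2 A | a | b
  T0 -> a
  T1 -> b
  T2 -> c
  T3 -> d

Fill CYK table bottom-up:
  [0..0]={T2}  "c"  orig:{}
  [1..1]={B,C,S,T0}  "a"  orig:{B,C,S}
  [2..2]={B,C,S,T1}  "b"  orig:{B,C,S}
  [3..3]={T3}  "d"  orig:{}
  [0..1]={A}  "ca"
  [1..2]={A}  "ab"
  [2..3]={C}  "bd"
  [0..2]={B,C,S}  "cab"
  [1..3]=∅  "abd"
  [0..3]={S}  "cabd"

S ∈ T[0,3] ⇒ YES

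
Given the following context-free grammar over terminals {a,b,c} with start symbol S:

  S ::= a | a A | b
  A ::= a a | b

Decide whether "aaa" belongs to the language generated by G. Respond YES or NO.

CNF form of G:
  S -> T0 A | a | b
  A -> T0 T0 | b
  T0 -> a

Fill CYK table bottom-up:
  T[0,0] 'a' = {S,T0}  orig:{S}
  T[1,1] 'a' = {S,T0}  orig:{S}
  T[2,2] 'a' = {S,T0}  orig:{S}
  T[0,1] 'aa' = {A}
  T[1,2] 'aa' = {A}
  T[0,2] 'aaa' = {S}

S ∈ T[0,2] ⇒ YES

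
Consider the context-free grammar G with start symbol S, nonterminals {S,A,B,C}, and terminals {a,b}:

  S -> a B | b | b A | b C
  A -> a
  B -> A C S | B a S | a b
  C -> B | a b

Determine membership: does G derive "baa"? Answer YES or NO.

Convert to CNF:
  S -> T0 B | T1 A | T1 C | b
  A -> a
  B -> A X2 | B X3 | T0 T1
  C -> A X4 | B X5 | T0 T1
  T0 -> a
  T1 -> b
  X2 -> C S
  X3 -> T0 S
  X4 -> C S
  X5 -> T0 S

Fill CYK table bottom-up:
  T[0,0] 'b' = {S,T1}  orig:{S}
  T[1,1] 'a' = {A,T0}  orig:{A}
  T[2,2] 'a' = {A,T0}  orig:{A}
  T[0,1] 'ba' = {S}
  T[1,2] 'aa' = ∅
  T[0,2] 'baa' = ∅

S ∉ T[0,2] ⇒ NO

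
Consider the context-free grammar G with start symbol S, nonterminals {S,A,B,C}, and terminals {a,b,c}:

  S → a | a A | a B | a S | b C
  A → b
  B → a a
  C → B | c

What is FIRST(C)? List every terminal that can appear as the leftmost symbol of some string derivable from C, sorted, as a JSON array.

FIRST iteration:
iter 1:
  A via A→b: +{b}
  B via B→a a: +{a}
  C via C→B: +{a}
  C via C→c: +{c}
  S via S→a: +{a}
  S via S→b C: +{b}
  FIRST(S)={a,b}  FIRST(A)={b}  FIRST(B)={a}  FIRST(C)={a,c}
iter 2: (no change)
  FIRST(S)={a,b}  FIRST(A)={b}  FIRST(B)={a}  FIRST(C)={a,c}

FIRST(C) = ["a", "c"]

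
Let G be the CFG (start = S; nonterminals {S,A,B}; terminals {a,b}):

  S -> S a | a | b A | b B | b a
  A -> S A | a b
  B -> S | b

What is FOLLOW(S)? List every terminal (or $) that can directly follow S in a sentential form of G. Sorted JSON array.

FIRST sets, iterate to fixpoint:
[1]
  A via A→a b: +{a}
  B via B→b: +{b}
  S via S→a: +{a}
  S via S→b A: +{b}
  S: {a,b}  A: {a}  B: {b}
[2]
  A via A→S A: +{b}
  B via B→S: +{a}
  S: {a,b}  A: {a,b}  B: {a,b}
[3] done
  S: {a,b}  A: {a,b}  B: {a,b}

Compute FOLLOW by fixpoint:
seed FOLLOW(S) with $
[1]
  A→S A: FOLLOW(S) ⊇ FIRST(A) = {a,b}; new: +{a,b}
  S→b A: FOLLOW(A) ⊇ FOLLOW(S) ⊇ {$,a,b}; new: +{$,a,b}
  S→b B: FOLLOW(B) ⊇ FOLLOW(S) ⊇ {$,a,b}; new: +{$,a,b}
  FOLLOW(S)={$,a,b}  FOLLOW(A)={$,a,b}  FOLLOW(B)={$,a,b}
[2] (no change)
  FOLLOW(S)={$,a,b}  FOLLOW(A)={$,a,b}  FOLLOW(B)={$,a,b}

FOLLOW(S) = ["$", "a", "b"]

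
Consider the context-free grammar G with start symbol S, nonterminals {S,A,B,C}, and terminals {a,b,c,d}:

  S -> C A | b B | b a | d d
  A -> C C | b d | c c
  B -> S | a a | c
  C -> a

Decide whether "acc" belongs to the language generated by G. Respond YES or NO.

Convert to CNF:
  S -> C A | T0 B | T0 T3 | T1 T1
  A -> C C | T0 T1 | T2 T2
  B -> C A | T0 B | T0 T3 | T1 T1 | T3 T3 | c
  C -> a
  T0 -> b
  T1 -> d
  T2 -> c
  T3 -> a

CYK table (by increasing span):
  T[0,0] 'a' = {C,T3}  orig:{C}
  T[1,1] 'c' = {B,T2}  orig:{B}
  T[2,2] 'c' = {B,T2}  orig:{B}
  T[0,1] 'ac' = ∅
  T[1,2] 'cc' = {A}
  T[0,2] 'acc' = {B,S}

S ∈ T[0,2] ⇒ YES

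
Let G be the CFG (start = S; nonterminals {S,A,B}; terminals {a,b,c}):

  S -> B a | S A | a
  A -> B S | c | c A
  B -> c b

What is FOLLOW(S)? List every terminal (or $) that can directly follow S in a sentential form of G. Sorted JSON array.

Compute FIRST by fixpoint:
round 1:
  A via A→c: +{c}
  B via B→c b: +{c}
  S via S→B a: +{c}
  S via S→a: +{a}
  FIRST[S]={a,c}  FIRST[A]={c}  FIRST[B]={c}
round 2: — fixpoint
  FIRST[S]={a,c}  FIRST[A]={c}  FIRST[B]={c}

FOLLOW sets:
initialize: $ ∈ FOLLOW(S)
pass 1:
  A→B S: FOLLOW(B) ⊇ FIRST(S) = {a,c}; new: +{a,c}
  S→S A: FOLLOW(S) ⊇ FIRST(A) = {c}; new: +{c}
  S→S A: FOLLOW(A) ⊇ FOLLOW(S) ⊇ {$,c}; new: +{$,c}
  FOLLOW[S]={$,c}  FOLLOW[A]={$,c}  FOLLOW[B]={a,c}
pass 2: (stable)
  FOLLOW[S]={$,c}  FOLLOW[A]={$,c}  FOLLOW[B]={a,c}

FOLLOW(S) = ["$", "c"]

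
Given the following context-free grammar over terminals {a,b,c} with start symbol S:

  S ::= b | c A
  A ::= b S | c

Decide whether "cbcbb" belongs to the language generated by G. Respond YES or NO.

CNF form of G:
  S -> T1 A | b
  A -> T0 S | c
  T0 -> b
  T1 -> c

CYK fill:
  T[0,0] 'c' = {A,T1}  orig:{A}
  T[1,1] 'b' = {S,T0}  orig:{S}
  T[2,2] 'c' = {A,T1}  orig:{A}
  T[3,3] 'b' = {S,T0}  orig:{S}
  T[4,4] 'b' = {S,T0}  orig:{S}
  T[0,1] 'cb' = ∅
  T[1,2] 'bc' = ∅
  T[2,3] 'cb' = ∅
  T[3,4] 'bb' = {A}
  T[0,2] 'cbc' = ∅
  T[1,3] 'bcb' = ∅
  T[2,4] 'cbb' = {S}
  T[0,3] 'cbcb' = ∅
  T[1,4] 'bcbb' = {A}
  T[0,4] 'cbcbb' = {S}

S ∈ T[0,4] ⇒ YES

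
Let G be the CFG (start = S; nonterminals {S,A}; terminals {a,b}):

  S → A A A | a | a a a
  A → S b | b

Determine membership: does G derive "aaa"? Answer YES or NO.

Convert to CNF:
  S -> A X2 | T1 X3 | a
  A -> S T0 | b
  T0 -> b
  T1 -> a
  X2 -> A A
  X3 -> T1 T1

CYK table (by increasing span):
  cell(0,0) a: {S,T1}  orig:{S}
  cell(1,1) a: {S,T1}  orig:{S}
  cell(2,2) a: {S,T1}  orig:{S}
  cell(0,1) aa: {X3}  orig:{}
  cell(1,2) aa: {X3}  orig:{}
  cell(0,2) aaa: {S}

S ∈ T[0,2] ⇒ YES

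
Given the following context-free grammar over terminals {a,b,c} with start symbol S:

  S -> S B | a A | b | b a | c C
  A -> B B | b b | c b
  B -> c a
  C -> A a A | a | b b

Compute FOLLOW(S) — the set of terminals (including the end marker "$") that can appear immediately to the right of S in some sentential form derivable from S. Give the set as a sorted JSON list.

FIRST iteration:
round 1:
  A via A→b b: +{b}
  A via A→c b: +{c}
  B via B→c a: +{c}
  C via C→A a A: +{b,c}
  C via C→a: +{a}
  S via S→a A: +{a}
  S via S→b: +{b}
  S via S→c C: +{c}
  FIRST[S]={a,b,c}  FIRST[A]={b,c}  FIRST[B]={c}  FIRST[C]={a,b,c}
round 2: (stable)
  FIRST[S]={a,b,c}  FIRST[A]={b,c}  FIRST[B]={c}  FIRST[C]={a,b,c}

FOLLOW sets:
seed FOLLOW(S) with $
round 1:
  A→B B: FOLLOW(B) ⊇ FIRST(B) = {c}; new: +{c}
  C→A a A: FOLLOW(A) ⊇ FIRST(a) = {a}; new: +{a}
  S→S B: FOLLOW(S) ⊇ FIRST(B) = {c}; new: +{c}
  S→S B: FOLLOW(B) ⊇ FOLLOW(S) ⊇ {$,c}; new: +{$}
  S→a A: FOLLOW(A) ⊇ FOLLOW(S) ⊇ {$,c}; new: +{$,c}
  S→c C: FOLLOW(C) ⊇ FOLLOW(S) ⊇ {$,c}; new: +{$,c}
  FOLLOW(S)={$,c}  FOLLOW(A)={$,a,c}  FOLLOW(B)={$,c}  FOLLOW(C)={$,c}
round 2:
  A→B B: FOLLOW(B) ⊇ FOLLOW(A) ⊇ {$,a,c}; new: +{a}
  FOLLOW(S)={$,c}  FOLLOW(A)={$,a,c}  FOLLOW(B)={$,a,c}  FOLLOW(C)={$,c}
round 3: done
  FOLLOW(S)={$,c}  FOLLOW(A)={$,a,c}  FOLLOW(B)={$,a,c}  FOLLOW(C)={$,c}

FOLLOW(S) = ["$", "c"]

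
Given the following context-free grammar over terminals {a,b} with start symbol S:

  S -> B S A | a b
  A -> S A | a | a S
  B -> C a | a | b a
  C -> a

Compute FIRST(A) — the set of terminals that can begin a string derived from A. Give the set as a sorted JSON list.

FIRST iteration:
pass 1:
  A via A→a: +{a}
  B via B→a: +{a}
  B via B→b a: +{b}
  C via C→a: +{a}
  S via S→B S A: +{a,b}
  S: {a,b}  A: {a}  B: {a,b}  C: {a}
pass 2:
  A via A→S A: +{b}
  S: {a,b}  A: {a,b}  B: {a,b}  C: {a}
pass 3: — fixpoint
  S: {a,b}  A: {a,b}  B: {a,b}  C: {a}

FIRST(A) = ["a", "b"]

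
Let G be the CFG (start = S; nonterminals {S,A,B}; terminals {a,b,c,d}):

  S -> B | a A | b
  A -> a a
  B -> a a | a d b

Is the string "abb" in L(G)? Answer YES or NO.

CNF form of G:
  S -> T0 A | T0 T0 | T0 X4 | b
  A -> T0 T0
  B -> T0 T0 | T0 X3
  T0 -> a
  T1 -> d
  T2 -> b
  X3 -> T1 T2
  X4 -> T1 T2

Fill CYK table bottom-up:
  cell(0,0) a: {T0}  orig:{}
  cell(1,1) b: {S,T2}  orig:{S}
  cell(2,2) b: {S,T2}  orig:{S}
  cell(0,1) ab: ∅
  cell(1,2) bb: ∅
  cell(0,2) abb: ∅

S ∉ T[0,2] ⇒ NO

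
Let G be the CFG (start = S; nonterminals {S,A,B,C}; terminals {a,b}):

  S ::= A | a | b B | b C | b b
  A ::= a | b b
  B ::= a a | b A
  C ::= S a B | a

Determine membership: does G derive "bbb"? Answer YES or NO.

CNF form of G:
  S -> T0 B | T0 C | T0 T0 | a
  A -> T0 T0 | a
  B -> T0 A | T1 T1
  C -> S X2 | a
  T0 -> b
  T1 -> a
  X2 -> T1 B

CYK fill:
  [0..0]={T0}  "b"  orig:{}
  [1..1]={T0}  "b"  orig:{}
  [2..2]={T0}  "b"  orig:{}
  [0..1]={A,S}  "bb"
  [1..2]={A,S}  "bb"
  [0..2]={B}  "bbb"

S ∉ T[0,2] ⇒ NO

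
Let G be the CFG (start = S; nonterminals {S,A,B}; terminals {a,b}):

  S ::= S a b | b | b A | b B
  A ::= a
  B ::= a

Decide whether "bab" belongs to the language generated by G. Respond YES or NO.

Convert to CNF:
  S -> S X2 | T1 A | T1 B | b
  A -> a
  B -> a
  T0 -> a
  T1 -> b
  X2 -> T0 T1

CYK table (by increasing span):
  cell(0,0) b: {S,T1}  orig:{S}
  cell(1,1) a: {A,B,T0}  orig:{A,B}
  cell(2,2) b: {S,T1}  orig:{S}
  cell(0,1) ba: {S}
  cell(1,2) ab: {X2}  orig:{}
  cell(0,2) bab: {S}

S ∈ T[0,2] ⇒ YES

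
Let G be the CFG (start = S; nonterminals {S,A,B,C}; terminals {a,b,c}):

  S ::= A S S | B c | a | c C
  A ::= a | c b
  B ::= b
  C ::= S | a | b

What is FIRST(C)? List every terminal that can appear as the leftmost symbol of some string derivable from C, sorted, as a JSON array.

Compute FIRST by fixpoint:
pass 1:
  A via A→a: +{a}
  A via A→c b: +{c}
  B via B→b: +{b}
  C via C→a: +{a}
  C via C→b: +{b}
  S via S→A S S: +{a,c}
  S via S→B c: +{b}
  FIRST[S]={a,b,c}  FIRST[A]={a,c}  FIRST[B]={b}  FIRST[C]={a,b}
pass 2:
  C via C→S: +{c}
  FIRST[S]={a,b,c}  FIRST[A]={a,c}  FIRST[B]={b}  FIRST[C]={a,b,c}
pass 3: (stable)
  FIRST[S]={a,b,c}  FIRST[A]={a,c}  FIRST[B]={b}  FIRST[C]={a,b,c}

FIRST(C) = ["a", "b", "c"]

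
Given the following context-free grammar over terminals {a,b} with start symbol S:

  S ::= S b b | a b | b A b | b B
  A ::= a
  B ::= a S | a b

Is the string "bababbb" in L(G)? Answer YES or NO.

Convert to CNF:
  S -> S X2 | T0 T1 | T1 B | T1 X3
  A -> a
  B -> T0 S | T0 T1
  T0 -> a
  T1 -> b
  X2 -> T1 T1
  X3 -> A T1

Fill CYK table bottom-up:
  cell(0,0) b: {T1}  orig:{}
  cell(1,1) a: {A,T0}  orig:{A}
  cell(2,2) b: {T1}  orig:{}
  cell(3,3) a: {A,T0}  orig:{A}
  cell(4,4) b: {T1}  orig:{}
  cell(5,5) b: {T1}  orig:{}
  cell(6,6) b: {T1}  orig:{}
  cell(0,1) ba: ∅
  cell(1,2) ab: {B,S,X3}  orig:{B,S}
  cell(2,3) ba: ∅
  cell(3,4) ab: {B,S,X3}  orig:{B,S}
  cell(4,5) bb: {X2}  orig:{}
  cell(5,6) bb: {X2}  orig:{}
  cell(0,2) bab: {S}
  cell(1,3) aba: ∅
  cell(2,4) bab: {S}
  cell(3,5) abb: ∅
  cell(4,6) bbb: ∅
  cell(0,3) baba: ∅
  cell(1,4) abab: {B}
  cell(2,5) babb: ∅
  cell(3,6) abbb: {S}
  cell(0,4) babab: {S}
  cell(1,5) ababb: ∅
  cell(2,6) babbb: {S}
  cell(0,5) bababb: ∅
  cell(1,6) ababbb: {B}
  cell(0,6) bababbb: {S}

S ∈ T[0,6] ⇒ YES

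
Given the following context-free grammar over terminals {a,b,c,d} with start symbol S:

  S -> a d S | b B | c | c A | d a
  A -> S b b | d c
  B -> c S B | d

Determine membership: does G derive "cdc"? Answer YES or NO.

CNF form of G:
  S -> T0 B | T1 T3 | T2 A | T3 X6 | c
  A -> S X4 | T1 T2
  B -> T2 X5 | d
  T0 -> b
  T1 -> d
  T2 -> c
  T3 -> a
  X4 -> T0 T0
  X5 -> S B
  X6 -> T1 S

Fill CYK table bottom-up:
  cell(0,0) c: {S,T2}  orig:{S}
  cell(1,1) d: {B,T1}  orig:{B}
  cell(2,2) c: {S,T2}  orig:{S}
  cell(0,1) cd: {X5}  orig:{}
  cell(1,2) dc: {A,X6}  orig:{A}
  cell(0,2) cdc: {S}

S ∈ T[0,2] ⇒ YES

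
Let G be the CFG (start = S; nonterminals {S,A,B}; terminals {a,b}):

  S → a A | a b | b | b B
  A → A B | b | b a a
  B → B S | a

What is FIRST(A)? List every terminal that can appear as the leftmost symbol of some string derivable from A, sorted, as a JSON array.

FIRST sets, iterate to fixpoint:
pass 1:
  A via A→b: +{b}
  B via B→a: +{a}
  S via S→a A: +{a}
  S via S→b: +{b}
  FIRST[S]={a,b}  FIRST[A]={b}  FIRST[B]={a}
pass 2: (no change)
  FIRST[S]={a,b}  FIRST[A]={b}  FIRST[B]={a}

FIRST(A) = ["b"]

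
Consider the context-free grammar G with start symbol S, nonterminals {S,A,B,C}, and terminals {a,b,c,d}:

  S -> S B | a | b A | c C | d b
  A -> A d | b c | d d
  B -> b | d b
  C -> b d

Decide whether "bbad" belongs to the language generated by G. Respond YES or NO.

CNF form of G:
  S -> S B | T0 T1 | T1 A | T2 C | a
  A -> A T0 | T0 T0 | T1 T2
  B -> T0 T1 | b
  C -> T1 T0
  T0 -> d
  T1 -> b
  T2 -> c

Fill CYK table bottom-up:
  T[0,0] 'b' = {B,T1}  orig:{B}
  T[1,1] 'b' = {B,T1}  orig:{B}
  T[2,2] 'a' = {S}
  T[3,3] 'd' = {T0}  orig:{}
  T[0,1] 'bb' = ∅
  T[1,2] 'ba' = ∅
  T[2,3] 'ad' = ∅
  T[0,2] 'bba' = ∅
  T[1,3] 'bad' = ∅
  T[0,3] 'bbad' = ∅

S ∉ T[0,3] ⇒ NO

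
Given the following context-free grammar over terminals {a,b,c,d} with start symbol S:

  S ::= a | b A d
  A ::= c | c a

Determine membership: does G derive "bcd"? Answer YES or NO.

CNF form of G:
  S -> T2 X4 | a
  A -> T0 T1 | c
  T0 -> c
  T1 -> a
  T2 -> b
  T3 -> d
  X4 -> A T3

Fill CYK table bottom-up:
  [0..0]={T2}  "b"  orig:{}
  [1..1]={A,T0}  "c"  orig:{A}
  [2..2]={T3}  "d"  orig:{}
  [0..1]=∅  "bc"
  [1..2]={X4}  "cd"  orig:{}
  [0..2]={S}  "bcd"

S ∈ T[0,2] ⇒ YES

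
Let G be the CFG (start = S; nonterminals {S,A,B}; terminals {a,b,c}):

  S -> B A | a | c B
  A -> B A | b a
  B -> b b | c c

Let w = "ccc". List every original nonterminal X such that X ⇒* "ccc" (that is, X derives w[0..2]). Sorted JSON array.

Convert to CNF:
  S -> B A | T2 B | a
  A -> B A | T0 T1
  B -> T0 T0 | T2 T2
  T0 -> b
  T1 -> a
  T2 -> c

CYK table (by increasing span) (cells [i..j] with 0 ≤ i ≤ j ≤ 2 only):
  [0..0]={T2}  "c"  orig:{}
  [1..1]={T2}  "c"  orig:{}
  [2..2]={T2}  "c"  orig:{}
  [0..1]={B}  "cc"
  [1..2]={B}  "cc"
  [0..2]={S}  "ccc"

Original NTs in T[0,2] deriving "ccc": ["S"]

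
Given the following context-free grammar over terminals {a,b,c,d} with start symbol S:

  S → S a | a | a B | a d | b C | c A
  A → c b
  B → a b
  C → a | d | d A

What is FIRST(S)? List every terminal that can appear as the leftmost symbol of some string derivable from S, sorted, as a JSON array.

Compute FIRST by fixpoint:
pass 1:
  A via A→c b: +{c}
  B via B→a b: +{a}
  C via C→a: +{a}
  C via C→d: +{d}
  S via S→a: +{a}
  S via S→b C: +{b}
  S via S→c A: +{c}
  S: {a,b,c}  A: {c}  B: {a}  C: {a,d}
pass 2: done
  S: {a,b,c}  A: {c}  B: {a}  C: {a,d}

FIRST(S) = ["a", "b", "c"]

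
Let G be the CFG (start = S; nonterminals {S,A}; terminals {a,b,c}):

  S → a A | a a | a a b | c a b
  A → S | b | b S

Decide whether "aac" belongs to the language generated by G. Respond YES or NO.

CNF form of G:
  S -> T0 A | T0 T0 | T0 X5 | T2 X6
  A -> T0 A | T0 T0 | T0 X3 | T1 S | T2 X4 | b
  T0 -> a
  T1 -> b
  T2 -> c
  X3 -> T0 T1
  X4 -> T0 T1
  X5 -> T0 T1
  X6 -> T0 T1

CYK table (by increasing span):
  cell(0,0) a: {T0}  orig:{}
  cell(1,1) a: {T0}  orig:{}
  cell(2,2) c: {T2}  orig:{}
  cell(0,1) aa: {A,S}
  cell(1,2) ac: ∅
  cell(0,2) aac: ∅

S ∉ T[0,2] ⇒ NO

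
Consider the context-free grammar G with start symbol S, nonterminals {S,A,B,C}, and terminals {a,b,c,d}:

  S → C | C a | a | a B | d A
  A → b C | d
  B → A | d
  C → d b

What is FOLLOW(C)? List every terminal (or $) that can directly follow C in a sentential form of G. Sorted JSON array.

FIRST iteration:
[1]
  A via A→b C: +{b}
  A via A→d: +{d}
  B via B→A: +{b,d}
  C via C→d b: +{d}
  S via S→C: +{d}
  S via S→a: +{a}
  S: {a,d}  A: {b,d}  B: {b,d}  C: {d}
[2] (no change)
  S: {a,d}  A: {b,d}  B: {b,d}  C: {d}

FOLLOW sets:
initialize: $ ∈ FOLLOW(S)
pass 1:
  S→C: FOLLOW(C) ⊇ FOLLOW(S) ⊇ {$}; new: +{$}
  S→C a: FOLLOW(C) ⊇ FIRST(a) = {a}; new: +{a}
  S→a B: FOLLOW(B) ⊇ FOLLOW(S) ⊇ {$}; new: +{$}
  S→d A: FOLLOW(A) ⊇ FOLLOW(S) ⊇ {$}; new: +{$}
  S: {$}  A: {$}  B: {$}  C: {$,a}
pass 2: done
  S: {$}  A: {$}  B: {$}  C: {$,a}

FOLLOW(C) = ["$", "a"]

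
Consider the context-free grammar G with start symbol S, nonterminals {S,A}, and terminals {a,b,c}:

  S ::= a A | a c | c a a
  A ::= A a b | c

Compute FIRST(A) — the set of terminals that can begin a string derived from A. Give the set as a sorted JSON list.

Compute FIRST by fixpoint:
iter 1:
  A via A→c: +{c}
  S via S→a A: +{a}
  S via S→c a a: +{c}
  FIRST[S]={a,c}  FIRST[A]={c}
iter 2: — fixpoint
  FIRST[S]={a,c}  FIRST[A]={c}

FIRST(A) = ["c"]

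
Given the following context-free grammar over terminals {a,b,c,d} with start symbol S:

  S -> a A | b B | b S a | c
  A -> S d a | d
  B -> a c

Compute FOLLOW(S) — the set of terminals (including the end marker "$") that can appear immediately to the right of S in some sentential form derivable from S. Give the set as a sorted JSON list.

Compute FIRST by fixpoint:
round 1:
  A via A→d: +{d}
  B via B→a c: +{a}
  S via S→a A: +{a}
  S via S→b B: +{b}
  S via S→c: +{c}
  FIRST[S]={a,b,c}  FIRST[A]={d}  FIRST[B]={a}
round 2:
  A via A→S d a: +{a,b,c}
  FIRST[S]={a,b,c}  FIRST[A]={a,b,c,d}  FIRST[B]={a}
round 3: — fixpoint
  FIRST[S]={a,b,c}  FIRST[A]={a,b,c,d}  FIRST[B]={a}

FOLLOW iteration:
initialize: $ ∈ FOLLOW(S)
pass 1:
  A→S d a: FOLLOW(S) ⊇ FIRST(d) = {d}; new: +{d}
  S→a A: FOLLOW(A) ⊇ FOLLOW(S) ⊇ {$,d}; new: +{$,d}
  S→b B: FOLLOW(B) ⊇ FOLLOW(S) ⊇ {$,d}; new: +{$,d}
  S→b S a: FOLLOW(S) ⊇ FIRST(a) = {a}; new: +{a}
  FOLLOW[S]={$,a,d}  FOLLOW[A]={$,d}  FOLLOW[B]={$,d}
pass 2:
  S→a A: FOLLOW(A) ⊇ FOLLOW(S) ⊇ {$,a,d}; new: +{a}
  S→b B: FOLLOW(B) ⊇ FOLLOW(S) ⊇ {$,a,d}; new: +{a}
  FOLLOW[S]={$,a,d}  FOLLOW[A]={$,a,d}  FOLLOW[B]={$,a,d}
pass 3: done
  FOLLOW[S]={$,a,d}  FOLLOW[A]={$,a,d}  FOLLOW[B]={$,a,d}

FOLLOW(S) = ["$", "a", "d"]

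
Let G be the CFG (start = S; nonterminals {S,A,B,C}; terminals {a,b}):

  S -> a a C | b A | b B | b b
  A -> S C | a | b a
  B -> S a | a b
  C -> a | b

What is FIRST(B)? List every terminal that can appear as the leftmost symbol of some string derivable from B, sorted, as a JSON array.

FIRST iteration:
[1]
  A via A→a: +{a}
  A via A→b a: +{b}
  B via B→a b: +{a}
  C via C→a: +{a}
  C via C→b: +{b}
  S via S→a a C: +{a}
  S via S→b A: +{b}
  S: {a,b}  A: {a,b}  B: {a}  C: {a,b}
[2]
  B via B→S a: +{b}
  S: {a,b}  A: {a,b}  B: {a,b}  C: {a,b}
[3] done
  S: {a,b}  A: {a,b}  B: {a,b}  C: {a,b}

FIRST(B) = ["a", "b"]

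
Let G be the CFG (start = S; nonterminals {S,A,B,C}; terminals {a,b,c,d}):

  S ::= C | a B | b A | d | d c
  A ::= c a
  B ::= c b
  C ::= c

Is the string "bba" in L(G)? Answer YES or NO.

Convert to CNF:
  S -> T1 B | T2 A | T3 T0 | c | d
  A -> T0 T1
  B -> T0 T2
  C -> c
  T0 -> c
  T1 -> a
  T2 -> b
  T3 -> d

CYK table (by increasing span):
  cell(0,0) b: {T2}  orig:{}
  cell(1,1) b: {T2}  orig:{}
  cell(2,2) a: {T1}  orig:{}
  cell(0,1) bb: ∅
  cell(1,2) ba: ∅
  cell(0,2) bba: ∅

S ∉ T[0,2] ⇒ NO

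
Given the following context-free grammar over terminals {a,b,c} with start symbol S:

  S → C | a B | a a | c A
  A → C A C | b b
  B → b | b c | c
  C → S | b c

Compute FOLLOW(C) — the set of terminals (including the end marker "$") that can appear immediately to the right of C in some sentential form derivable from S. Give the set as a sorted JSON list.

Compute FIRST by fixpoint:
[1]
  A via A→b b: +{b}
  B via B→b: +{b}
  B via B→c: +{c}
  C via C→b c: +{b}
  S via S→C: +{b}
  S via S→a B: +{a}
  S via S→c A: +{c}
  FIRST[S]={a,b,c}  FIRST[A]={b}  FIRST[B]={b,c}  FIRST[C]={b}
[2]
  C via C→S: +{a,c}
  FIRST[S]={a,b,c}  FIRST[A]={b}  FIRST[B]={b,c}  FIRST[C]={a,b,c}
[3]
  A via A→C A C: +{a,c}
  FIRST[S]={a,b,c}  FIRST[A]={a,b,c}  FIRST[B]={b,c}  FIRST[C]={a,b,c}
[4] — fixpoint
  FIRST[S]={a,b,c}  FIRST[A]={a,b,c}  FIRST[B]={b,c}  FIRST[C]={a,b,c}

Compute FOLLOW by fixpoint:
FOLLOW(S) := {$}
iter 1:
  A→C A C: FOLLOW(C) ⊇ FIRST(A) = {a,b,c}; new: +{a,b,c}
  A→C A C: FOLLOW(A) ⊇ FIRST(C) = {a,b,c}; new: +{a,b,c}
  C→S: FOLLOW(S) ⊇ FOLLOW(C) ⊇ {a,b,c}; new: +{a,b,c}
  S→C: FOLLOW(C) ⊇ FOLLOW(S) ⊇ {$,a,b,c}; new: +{$}
  S→a B: FOLLOW(B) ⊇ FOLLOW(S) ⊇ {$,a,b,c}; new: +{$,a,b,c}
  S→c A: FOLLOW(A) ⊇ FOLLOW(S) ⊇ {$,a,b,c}; new: +{$}
  S: {$,a,b,c}  A: {$,a,b,c}  B: {$,a,b,c}  C: {$,a,b,c}
iter 2: (no change)
  S: {$,a,b,c}  A: {$,a,b,c}  B: {$,a,b,c}  C: {$,a,b,c}

FOLLOW(C) = ["$", "a", "b", "c"]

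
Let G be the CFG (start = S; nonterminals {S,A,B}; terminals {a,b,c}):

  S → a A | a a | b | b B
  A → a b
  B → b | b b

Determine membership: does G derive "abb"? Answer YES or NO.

Convert to CNF:
  S -> T0 A | T0 T0 | T1 B | b
  A -> T0 T1
  B -> T1 T1 | b
  T0 -> a
  T1 -> b

CYK table (by increasing span):
  T[0,0] 'a' = {T0}  orig:{}
  T[1,1] 'b' = {B,S,T1}  orig:{B,S}
  T[2,2] 'b' = {B,S,T1}  orig:{B,S}
  T[0,1] 'ab' = {A}
  T[1,2] 'bb' = {B,S}
  T[0,2] 'abb' = ∅

S ∉ T[0,2] ⇒ NO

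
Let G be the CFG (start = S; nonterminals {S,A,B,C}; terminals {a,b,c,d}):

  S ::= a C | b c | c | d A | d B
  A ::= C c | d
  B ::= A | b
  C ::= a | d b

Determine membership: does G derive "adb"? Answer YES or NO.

CNF form of G:
  S -> T1 A | T1 B | T2 T0 | T3 C | c
  A -> C T0 | d
  B -> C T0 | b | d
  C -> T1 T2 | a
  T0 -> c
  T1 -> d
  T2 -> b
  T3 -> a

CYK fill:
  T[0,0] 'a' = {C,T3}  orig:{C}
  T[1,1] 'd' = {A,B,T1}  orig:{A,B}
  T[2,2] 'b' = {B,T2}  orig:{B}
  T[0,1] 'ad' = ∅
  T[1,2] 'db' = {C,S}
  T[0,2] 'adb' = {S}

S ∈ T[0,2] ⇒ YES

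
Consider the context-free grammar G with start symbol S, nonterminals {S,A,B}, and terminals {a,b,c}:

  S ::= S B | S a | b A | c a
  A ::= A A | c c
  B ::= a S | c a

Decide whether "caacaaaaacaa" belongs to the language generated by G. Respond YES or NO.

CNF form of G:
  S -> S B | S T1 | T0 T1 | T2 A
  A -> A A | T0 T0
  B -> T0 T1 | T1 S
  T0 -> c
  T1 -> a
  T2 -> b

CYK table (by increasing span):
  cell(0,0) c: {T0}  orig:{}
  cell(1,1) a: {T1}  orig:{}
  cell(2,2) a: {T1}  orig:{}
  cell(3,3) c: {T0}  orig:{}
  cell(4,4) a: {T1}  orig:{}
  cell(5,5) a: {T1}  orig:{}
  cell(6,6) a: {T1}  orig:{}
  cell(7,7) a: {T1}  orig:{}
  cell(8,8) a: {T1}  orig:{}
  cell(9,9) c: {T0}  orig:{}
  cell(10,10) a: {T1}  orig:{}
  cell(11,11) a: {T1}  orig:{}
  cell(0,1) ca: {B,S}
  cell(1,2) aa: ∅
  cell(2,3) ac: ∅
  cell(3,4) ca: {B,S}
  cell(4,5) aa: ∅
  cell(5,6) aa: ∅
  cell(6,7) aa: ∅
  cell(7,8) aa: ∅
  cell(8,9) ac: ∅
  cell(9,10) ca: {B,S}
  cell(10,11) aa: ∅
  cell(0,2) caa: {S}
  cell(1,3) aac: ∅
  cell(2,4) aca: {B}
  cell(3,5) caa: {S}
  cell(4,6) aaa: ∅
  cell(5,7) aaa: ∅
  cell(6,8) aaa: ∅
  cell(7,9) aac: ∅
  cell(8,10) aca: {B}
  cell(9,11) caa: {S}
  cell(0,3) caac: ∅
  cell(1,4) aaca: ∅
  cell(2,5) acaa: {B}
  cell(3,6) caaa: {S}
  cell(4,7) aaaa: ∅
  cell(5,8) aaaa: ∅
  cell(6,9) aaac: ∅
  cell(7,10) aaca: ∅
  cell(8,11) acaa: {B}
  cell(0,4) caaca: {S}
  cell(1,5) aacaa: ∅
  cell(2,6) acaaa: {B}
  cell(3,7) caaaa: {S}
  cell(4,8) aaaaa: ∅
  cell(5,9) aaaac: ∅
  cell(6,10) aaaca: ∅
  cell(7,11) aacaa: ∅
  cell(0,5) caacaa: {S}
  cell(1,6) aacaaa: ∅
  cell(2,7) acaaaa: {B}
  cell(3,8) caaaaa: {S}
  cell(4,9) aaaaac: ∅
  cell(5,10) aaaaca: ∅
  cell(6,11) aaacaa: ∅
  cell(0,6) caacaaa: {S}
  cell(1,7) aacaaaa: ∅
  cell(2,8) acaaaaa: {B}
  cell(3,9) caaaaac: ∅
  cell(4,10) aaaaaca: ∅
  cell(5,11) aaaacaa: ∅
  cell(0,7) caacaaaa: {S}
  cell(1,8) aacaaaaa: ∅
  cell(2,9) acaaaaac: ∅
  cell(3,10) caaaaaca: {S}
  cell(4,11) aaaaacaa: ∅
  cell(0,8) caacaaaaa: {S}
  cell(1,9) aacaaaaac: ∅
  cell(2,10) acaaaaaca: {B}
  cell(3,11) caaaaacaa: {S}
  cell(0,9) caacaaaaac: ∅
  cell(1,10) aacaaaaaca: ∅
  cell(2,11) acaaaaacaa: {B}
  cell(0,10) caacaaaaaca: {S}
  cell(1,11) aacaaaaacaa: ∅
  cell(0,11) caacaaaaacaa: {S}

S ∈ T[0,11] ⇒ YES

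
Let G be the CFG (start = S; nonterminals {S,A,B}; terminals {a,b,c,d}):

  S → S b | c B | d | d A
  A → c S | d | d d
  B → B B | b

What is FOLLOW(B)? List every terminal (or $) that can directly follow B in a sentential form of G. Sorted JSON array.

Compute FIRST by fixpoint:
pass 1:
  A via A→c S: +{c}
  A via A→d: +{d}
  B via B→b: +{b}
  S via S→c B: +{c}
  S via S→d: +{d}
  FIRST[S]={c,d}  FIRST[A]={c,d}  FIRST[B]={b}
pass 2: — fixpoint
  FIRST[S]={c,d}  FIRST[A]={c,d}  FIRST[B]={b}

FOLLOW iteration:
initialize: $ ∈ FOLLOW(S)
[1]
  B→B B: FOLLOW(B) ⊇ FIRST(B) = {b}; new: +{b}
  S→S b: FOLLOW(S) ⊇ FIRST(b) = {b}; new: +{b}
  S→c B: FOLLOW(B) ⊇ FOLLOW(S) ⊇ {$,b}; new: +{$}
  S→d A: FOLLOW(A) ⊇ FOLLOW(S) ⊇ {$,b}; new: +{$,b}
  S: {$,b}  A: {$,b}  B: {$,b}
[2] — fixpoint
  S: {$,b}  A: {$,b}  B: {$,b}

FOLLOW(B) = ["$", "b"]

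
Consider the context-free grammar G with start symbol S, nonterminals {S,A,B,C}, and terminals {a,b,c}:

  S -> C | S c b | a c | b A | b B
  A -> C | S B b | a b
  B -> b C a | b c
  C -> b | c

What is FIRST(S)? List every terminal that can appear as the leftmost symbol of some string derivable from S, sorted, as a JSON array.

Compute FIRST by fixpoint:
iter 1:
  A via A→a b: +{a}
  B via B→b C a: +{b}
  C via C→b: +{b}
  C via C→c: +{c}
  S via S→C: +{b,c}
  S via S→a c: +{a}
  FIRST[S]={a,b,c}  FIRST[A]={a}  FIRST[B]={b}  FIRST[C]={b,c}
iter 2:
  A via A→C: +{b,c}
  FIRST[S]={a,b,c}  FIRST[A]={a,b,c}  FIRST[B]={b}  FIRST[C]={b,c}
iter 3: done
  FIRST[S]={a,b,c}  FIRST[A]={a,b,c}  FIRST[B]={b}  FIRST[C]={b,c}

FIRST(S) = ["a", "b", "c"]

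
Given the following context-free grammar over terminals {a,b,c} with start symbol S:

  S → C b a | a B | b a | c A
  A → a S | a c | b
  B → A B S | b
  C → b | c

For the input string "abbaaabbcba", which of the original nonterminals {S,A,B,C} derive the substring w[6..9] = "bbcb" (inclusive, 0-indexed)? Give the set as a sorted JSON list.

CNF form of G:
  S -> C X4 | T0 B | T1 A | T2 T0
  A -> T0 S | T0 T1 | b
  B -> A X3 | b
  C -> b | c
  T0 -> a
  T1 -> c
  T2 -> b
  X3 -> B S
  X4 -> T2 T0

CYK fill — only the sub-triangle for w[6..9]:
  T[6,6] 'b' = {A,B,C,T2}  orig:{A,B,C}
  T[7,7] 'b' = {A,B,C,T2}  orig:{A,B,C}
  T[8,8] 'c' = {C,T1}  orig:{C}
  T[9,9] 'b' = {A,B,C,T2}  orig:{A,B,C}
  T[6,7] 'bb' = ∅
  T[7,8] 'bc' = ∅
  T[8,9] 'cb' = {S}
  T[6,8] 'bbc' = ∅
  T[7,9] 'bcb' = {X3}  orig:{}
  T[6,9] 'bbcb' = {B}

Original NTs in T[6,9] deriving "bbcb": ["B"]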